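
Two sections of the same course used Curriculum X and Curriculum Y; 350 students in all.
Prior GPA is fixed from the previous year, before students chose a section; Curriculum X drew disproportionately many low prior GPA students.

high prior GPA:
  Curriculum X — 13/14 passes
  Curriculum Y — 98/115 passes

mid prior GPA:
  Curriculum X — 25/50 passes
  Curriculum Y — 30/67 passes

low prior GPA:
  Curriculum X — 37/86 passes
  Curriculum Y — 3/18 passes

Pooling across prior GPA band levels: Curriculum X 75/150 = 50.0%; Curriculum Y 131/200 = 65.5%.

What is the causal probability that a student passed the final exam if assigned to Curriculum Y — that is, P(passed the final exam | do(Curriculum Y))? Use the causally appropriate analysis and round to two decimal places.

0.51

The prior GPA band-specific comparison favours Curriculum X throughout, but the pooled figures favour Curriculum Y. The question is whether to condition on prior GPA band.
Nothing the teaching method does changes prior GPA band; the imbalance is an allocation artefact. With prior GPA band also predicting the outcome, the pooled figure is confounded, and the within-stratum comparison is the causal one.
Standardising Curriculum Y to the population prior GPA band mix: 0.369·98/115 + 0.334·30/67 + 0.297·3/18 = 0.513.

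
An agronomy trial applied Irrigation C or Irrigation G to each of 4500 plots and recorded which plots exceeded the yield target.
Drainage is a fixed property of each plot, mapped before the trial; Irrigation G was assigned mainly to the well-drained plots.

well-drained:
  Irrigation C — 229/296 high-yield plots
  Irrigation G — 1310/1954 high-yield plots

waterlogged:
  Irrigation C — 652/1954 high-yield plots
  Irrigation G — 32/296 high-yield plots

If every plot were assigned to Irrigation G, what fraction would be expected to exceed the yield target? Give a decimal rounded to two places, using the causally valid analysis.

Nothing the irrigation does changes field drainage; the imbalance is an allocation artefact. With field drainage also predicting the outcome, the pooled figure is confounded, and the within-stratum comparison is the causal one.
Standardising Irrigation G to the population field drainage mix: 0.500·1310/1954 + 0.500·32/296 = 0.389.

0.39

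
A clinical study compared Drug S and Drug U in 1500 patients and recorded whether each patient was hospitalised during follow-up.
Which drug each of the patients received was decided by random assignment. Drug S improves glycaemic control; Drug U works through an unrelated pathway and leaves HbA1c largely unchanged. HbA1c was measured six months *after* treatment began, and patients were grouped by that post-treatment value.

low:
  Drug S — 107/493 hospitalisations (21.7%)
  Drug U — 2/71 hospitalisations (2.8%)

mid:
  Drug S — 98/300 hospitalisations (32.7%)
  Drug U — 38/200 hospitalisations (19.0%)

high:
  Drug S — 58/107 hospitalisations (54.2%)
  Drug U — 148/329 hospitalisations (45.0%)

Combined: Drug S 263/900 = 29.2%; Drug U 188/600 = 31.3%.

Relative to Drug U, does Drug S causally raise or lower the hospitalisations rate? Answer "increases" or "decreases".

decreases

The HbA1c-specific comparison favours Drug U throughout, but the pooled figures favour Drug S. The question is whether to condition on HbA1c.
HbA1c is downstream of the drug. One should not condition on a consequence of treatment, so the overall rates are the right comparison.
Pooled: Drug S 29.2% vs Drug U 31.3%; Drug S is lower overall.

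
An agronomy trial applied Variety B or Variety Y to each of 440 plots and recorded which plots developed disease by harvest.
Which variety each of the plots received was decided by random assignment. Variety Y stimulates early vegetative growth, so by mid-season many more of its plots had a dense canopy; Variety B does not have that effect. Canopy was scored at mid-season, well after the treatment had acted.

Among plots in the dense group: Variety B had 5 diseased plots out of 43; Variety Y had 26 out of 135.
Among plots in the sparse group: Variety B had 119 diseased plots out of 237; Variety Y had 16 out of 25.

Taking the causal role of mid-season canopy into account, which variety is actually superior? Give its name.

The mid-season canopy-specific comparison favours Variety B throughout, but the pooled figures favour Variety Y. The question is whether to condition on mid-season canopy.
Mid-season canopy here is a post-treatment variable shaped by the variety; conditioning on it would introduce bias rather than remove it. The overall comparison is the causal one.
Pooled: Variety B 44.3% vs Variety Y 26.2%; Variety Y is lower overall.

Variety Y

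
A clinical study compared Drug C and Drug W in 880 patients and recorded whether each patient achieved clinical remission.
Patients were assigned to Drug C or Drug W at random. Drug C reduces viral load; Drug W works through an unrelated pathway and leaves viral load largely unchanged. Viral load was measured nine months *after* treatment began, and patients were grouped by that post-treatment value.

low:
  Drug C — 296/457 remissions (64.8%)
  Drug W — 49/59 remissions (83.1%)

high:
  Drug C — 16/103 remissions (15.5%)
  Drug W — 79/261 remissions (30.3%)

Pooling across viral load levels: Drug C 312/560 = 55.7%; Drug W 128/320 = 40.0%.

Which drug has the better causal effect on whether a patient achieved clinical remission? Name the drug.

Viral load here is a post-treatment variable shaped by the drug; conditioning on it would introduce bias rather than remove it. The overall comparison is the causal one.
Pooled: Drug C 55.7% vs Drug W 40.0%; Drug C is higher overall.

Drug C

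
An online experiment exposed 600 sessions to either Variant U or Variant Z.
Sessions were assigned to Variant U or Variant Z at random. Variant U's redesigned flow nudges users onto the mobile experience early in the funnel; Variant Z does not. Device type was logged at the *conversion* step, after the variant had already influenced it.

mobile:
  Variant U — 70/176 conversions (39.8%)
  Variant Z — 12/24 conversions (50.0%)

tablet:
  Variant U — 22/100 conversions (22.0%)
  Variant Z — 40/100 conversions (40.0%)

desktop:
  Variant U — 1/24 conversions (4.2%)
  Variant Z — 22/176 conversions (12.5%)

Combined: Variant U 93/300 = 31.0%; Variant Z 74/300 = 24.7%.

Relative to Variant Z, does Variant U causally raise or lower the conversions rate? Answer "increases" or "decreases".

Variant Z is higher inside every device type stratum but Variant U is higher in aggregate. Whether to stratify depends on how device type relates to the variant.
Device type is downstream of the variant. One should not condition on a consequence of treatment, so the overall rates are the right comparison.
Pooled: Variant U 31.0% vs Variant Z 24.7%; Variant U is higher overall.

increases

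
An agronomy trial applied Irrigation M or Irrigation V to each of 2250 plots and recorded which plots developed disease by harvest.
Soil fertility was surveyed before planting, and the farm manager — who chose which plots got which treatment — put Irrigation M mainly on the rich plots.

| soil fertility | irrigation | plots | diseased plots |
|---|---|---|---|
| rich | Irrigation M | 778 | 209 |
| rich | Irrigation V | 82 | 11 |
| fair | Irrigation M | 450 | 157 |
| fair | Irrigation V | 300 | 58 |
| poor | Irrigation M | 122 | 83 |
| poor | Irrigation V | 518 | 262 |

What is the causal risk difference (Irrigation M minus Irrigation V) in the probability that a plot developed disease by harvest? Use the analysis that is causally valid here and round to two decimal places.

+0.15

Soil fertility satisfies the back-door criterion: it is not a descendant of the irrigation, and it blocks the spurious path from irrigation to outcome. Adjusting for it (i.e., using the within-soil fertility rates) gives the causal effect.
Adjusting over the population distribution of soil fertility: 0.382·(0.269−0.134) + 0.333·(0.349−0.193) + 0.284·(0.680−0.506) = +0.153.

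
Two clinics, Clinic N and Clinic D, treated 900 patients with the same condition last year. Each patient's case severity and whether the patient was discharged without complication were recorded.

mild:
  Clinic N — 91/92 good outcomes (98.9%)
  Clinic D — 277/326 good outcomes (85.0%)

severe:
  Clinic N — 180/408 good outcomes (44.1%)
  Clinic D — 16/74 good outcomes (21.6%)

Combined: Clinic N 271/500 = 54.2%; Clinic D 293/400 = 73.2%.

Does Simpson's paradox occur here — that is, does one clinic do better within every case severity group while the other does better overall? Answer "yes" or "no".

yes

Within each case severity level (mild 98.9% vs 85.0%; severe 44.1% vs 21.6%), Clinic N has the higher rate every time. Pooled: 54.2% vs 73.2% — Clinic D has the higher rate overall. The two comparisons disagree.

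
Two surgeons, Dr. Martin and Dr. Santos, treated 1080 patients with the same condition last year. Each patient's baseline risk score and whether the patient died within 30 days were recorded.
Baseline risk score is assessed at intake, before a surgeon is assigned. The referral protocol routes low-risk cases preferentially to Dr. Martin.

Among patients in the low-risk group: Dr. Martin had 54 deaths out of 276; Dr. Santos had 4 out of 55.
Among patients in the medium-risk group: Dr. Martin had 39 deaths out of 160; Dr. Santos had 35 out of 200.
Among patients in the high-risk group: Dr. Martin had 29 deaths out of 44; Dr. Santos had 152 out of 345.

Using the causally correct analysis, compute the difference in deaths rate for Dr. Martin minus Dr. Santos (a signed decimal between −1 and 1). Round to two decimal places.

Within every baseline risk score level Dr. Santos has the lower rate, yet pooled Dr. Martin does — Simpson's reversal.
Baseline risk score satisfies the back-door criterion: it is not a descendant of the surgeon, and it blocks the spurious path from surgeon to outcome. Adjusting for it (i.e., using the within-baseline risk score rates) gives the causal effect.
Adjusting over the population distribution of baseline risk score: 0.306·(0.196−0.073) + 0.333·(0.244−0.175) + 0.360·(0.659−0.441) = +0.139.

+0.14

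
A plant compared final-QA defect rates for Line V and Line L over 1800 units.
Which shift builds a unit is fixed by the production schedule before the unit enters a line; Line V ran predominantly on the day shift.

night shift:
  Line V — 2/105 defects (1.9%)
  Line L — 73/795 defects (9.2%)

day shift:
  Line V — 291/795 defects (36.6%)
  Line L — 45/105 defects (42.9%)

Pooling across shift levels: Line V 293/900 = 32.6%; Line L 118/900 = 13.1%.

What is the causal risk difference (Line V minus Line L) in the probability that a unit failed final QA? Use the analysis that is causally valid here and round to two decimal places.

-0.07

Nothing the line does changes shift; the imbalance is an allocation artefact. With shift also predicting the outcome, the pooled figure is confounded, and the within-stratum comparison is the causal one.
Adjusting over the population distribution of shift: 0.500·(0.019−0.092) + 0.500·(0.366−0.429) = -0.068.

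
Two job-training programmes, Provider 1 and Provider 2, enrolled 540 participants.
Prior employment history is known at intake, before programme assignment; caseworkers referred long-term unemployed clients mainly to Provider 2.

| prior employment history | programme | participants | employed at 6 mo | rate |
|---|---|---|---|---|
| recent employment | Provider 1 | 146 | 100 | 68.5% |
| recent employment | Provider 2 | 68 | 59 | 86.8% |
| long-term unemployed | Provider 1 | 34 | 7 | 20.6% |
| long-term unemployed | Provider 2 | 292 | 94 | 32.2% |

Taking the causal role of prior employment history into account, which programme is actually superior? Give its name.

Provider 2

Nothing the programme does changes prior employment history; the imbalance is an allocation artefact. With prior employment history also predicting the outcome, the pooled figure is confounded, and the within-stratum comparison is the causal one.
Within each level — recent employment: 68.5% vs 86.8%; long-term unemployed: 20.6% vs 32.2% — Provider 2 is higher every time.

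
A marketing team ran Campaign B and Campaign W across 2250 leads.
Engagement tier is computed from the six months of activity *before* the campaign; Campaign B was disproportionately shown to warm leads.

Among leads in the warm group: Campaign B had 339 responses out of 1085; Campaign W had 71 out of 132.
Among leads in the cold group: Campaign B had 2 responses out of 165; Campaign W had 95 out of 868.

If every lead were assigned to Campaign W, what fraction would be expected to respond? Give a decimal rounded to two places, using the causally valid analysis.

Engagement tier differs across campaigns for reasons unrelated to any effect of the campaign itself, and it separately predicts the outcome — a classic confounder. We must compare within engagement tier levels.
Standardising Campaign W to the population engagement tier mix: 0.541·71/132 + 0.459·95/868 = 0.341.

0.34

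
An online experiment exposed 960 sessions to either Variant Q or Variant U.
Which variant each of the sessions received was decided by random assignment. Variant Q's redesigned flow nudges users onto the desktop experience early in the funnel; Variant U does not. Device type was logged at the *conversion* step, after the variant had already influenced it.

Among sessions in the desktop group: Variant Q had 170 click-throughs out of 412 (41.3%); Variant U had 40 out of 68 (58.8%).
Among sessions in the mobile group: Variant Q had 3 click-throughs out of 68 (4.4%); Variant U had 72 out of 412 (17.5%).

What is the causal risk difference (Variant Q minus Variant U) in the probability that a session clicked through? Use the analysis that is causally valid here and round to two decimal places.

+0.13

The stratified and pooled comparisons disagree (Variant U wins within each device type; Variant Q wins overall), so the answer turns on the causal role of device type.
Device type lies on the pathway variant → device type → outcome, so adjusting for it blocks the indirect effect. For the total causal effect of variant, use the unadjusted pooled rates.
The causal difference is the pooled difference: 0.360 − 0.233 = +0.127.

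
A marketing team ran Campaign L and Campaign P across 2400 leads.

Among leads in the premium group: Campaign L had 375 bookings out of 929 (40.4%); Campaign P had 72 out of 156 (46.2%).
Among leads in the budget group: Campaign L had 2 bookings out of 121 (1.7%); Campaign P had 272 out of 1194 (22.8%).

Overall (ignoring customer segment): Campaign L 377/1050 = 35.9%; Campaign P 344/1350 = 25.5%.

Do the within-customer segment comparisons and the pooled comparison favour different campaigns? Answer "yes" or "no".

yes

Within each customer segment level (premium 40.4% vs 46.2%; budget 1.7% vs 22.8%), Campaign P has the higher rate every time. Pooled: 35.9% vs 25.5% — Campaign L has the higher rate overall. The two comparisons disagree.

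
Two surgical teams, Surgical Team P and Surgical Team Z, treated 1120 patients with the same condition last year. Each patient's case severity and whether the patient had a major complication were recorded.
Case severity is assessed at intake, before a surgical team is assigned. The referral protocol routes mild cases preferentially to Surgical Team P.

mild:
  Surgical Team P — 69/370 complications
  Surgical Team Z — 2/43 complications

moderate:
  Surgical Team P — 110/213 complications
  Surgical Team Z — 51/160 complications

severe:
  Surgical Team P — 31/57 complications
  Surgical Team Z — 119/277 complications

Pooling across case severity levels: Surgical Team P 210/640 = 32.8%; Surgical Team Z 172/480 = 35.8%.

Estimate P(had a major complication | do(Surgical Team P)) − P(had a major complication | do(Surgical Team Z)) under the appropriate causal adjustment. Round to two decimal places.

+0.15

The imbalance in case severity arose from how patients were allocated, not from anything the surgical team did; and case severity independently affects the outcome. The pooled gap is confounded — condition on case severity.
Adjusting over the population distribution of case severity: 0.369·(0.186−0.047) + 0.333·(0.516−0.319) + 0.298·(0.544−0.430) = +0.152.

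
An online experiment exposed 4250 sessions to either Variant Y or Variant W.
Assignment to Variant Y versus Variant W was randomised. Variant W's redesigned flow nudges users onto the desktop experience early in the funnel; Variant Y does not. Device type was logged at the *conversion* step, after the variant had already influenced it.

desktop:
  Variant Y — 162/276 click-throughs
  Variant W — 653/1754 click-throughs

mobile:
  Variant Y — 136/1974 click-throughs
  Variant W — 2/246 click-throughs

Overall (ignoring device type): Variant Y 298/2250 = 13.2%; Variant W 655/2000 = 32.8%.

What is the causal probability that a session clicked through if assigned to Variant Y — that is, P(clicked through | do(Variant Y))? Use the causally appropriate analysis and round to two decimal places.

0.13

The distribution of device type is itself part of what the variant does — it is an intermediate outcome. Holding it fixed would remove that part of the effect; the total effect is the pooled difference.
So P(outcome | do(Variant Y)) is just the pooled rate for Variant Y: 298/2250 = 0.132.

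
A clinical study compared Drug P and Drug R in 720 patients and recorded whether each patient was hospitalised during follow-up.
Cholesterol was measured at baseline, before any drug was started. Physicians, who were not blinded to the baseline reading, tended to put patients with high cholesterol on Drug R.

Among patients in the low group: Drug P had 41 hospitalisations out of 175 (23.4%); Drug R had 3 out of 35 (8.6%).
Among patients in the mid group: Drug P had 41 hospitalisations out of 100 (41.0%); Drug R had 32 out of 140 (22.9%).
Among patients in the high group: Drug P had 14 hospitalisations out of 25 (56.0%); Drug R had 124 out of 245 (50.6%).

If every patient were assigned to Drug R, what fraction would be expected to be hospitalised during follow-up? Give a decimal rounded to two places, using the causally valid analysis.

The stratified and pooled comparisons disagree (Drug R wins within each cholesterol; Drug P wins overall), so the answer turns on the causal role of cholesterol.
Since cholesterol is a pre-existing factor (not a product of the drug) and it affects the outcome on its own, it is a confounder. The stratified rates, not the pooled rate, identify the causal effect.
Standardising Drug R to the population cholesterol mix: 0.292·3/35 + 0.333·32/140 + 0.375·124/245 = 0.291.

0.29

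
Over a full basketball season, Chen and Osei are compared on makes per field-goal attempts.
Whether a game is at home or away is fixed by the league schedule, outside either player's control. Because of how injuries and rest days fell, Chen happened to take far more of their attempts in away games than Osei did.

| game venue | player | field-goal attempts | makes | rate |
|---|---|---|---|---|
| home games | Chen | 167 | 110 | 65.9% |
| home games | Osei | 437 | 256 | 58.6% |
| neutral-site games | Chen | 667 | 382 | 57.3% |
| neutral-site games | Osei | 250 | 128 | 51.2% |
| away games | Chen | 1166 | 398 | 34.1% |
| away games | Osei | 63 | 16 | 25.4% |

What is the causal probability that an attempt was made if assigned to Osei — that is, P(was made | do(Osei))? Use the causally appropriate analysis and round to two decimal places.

0.41

The game venue-specific comparison favours Chen throughout, but the pooled figures favour Osei. The question is whether to condition on game venue.
Game venue is set before the player has any effect — it is not caused by the player — and it independently drives the outcome. That makes it a confounder, so the causal comparison is within game venue levels.
Standardising Osei to the population game venue mix: 0.220·256/437 + 0.333·128/250 + 0.447·16/63 = 0.413.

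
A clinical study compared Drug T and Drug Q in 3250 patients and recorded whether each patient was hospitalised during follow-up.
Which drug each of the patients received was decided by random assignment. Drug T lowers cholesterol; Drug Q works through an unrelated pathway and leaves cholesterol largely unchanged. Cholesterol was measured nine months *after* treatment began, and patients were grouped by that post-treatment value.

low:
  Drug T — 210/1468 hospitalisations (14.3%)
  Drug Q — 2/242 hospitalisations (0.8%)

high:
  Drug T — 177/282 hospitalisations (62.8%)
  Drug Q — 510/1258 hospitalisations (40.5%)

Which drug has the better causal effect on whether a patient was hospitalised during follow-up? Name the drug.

Drug T

Within every cholesterol level Drug Q has the lower rate, yet pooled Drug T does — Simpson's reversal.
Stratifying would compare drugs among patients the drugs themselves sorted into cholesterol groups — a form of selection on an intermediate. The unconditioned pooled rates give the total causal effect.
Pooled: Drug T 22.1% vs Drug Q 34.1%; Drug T is lower overall.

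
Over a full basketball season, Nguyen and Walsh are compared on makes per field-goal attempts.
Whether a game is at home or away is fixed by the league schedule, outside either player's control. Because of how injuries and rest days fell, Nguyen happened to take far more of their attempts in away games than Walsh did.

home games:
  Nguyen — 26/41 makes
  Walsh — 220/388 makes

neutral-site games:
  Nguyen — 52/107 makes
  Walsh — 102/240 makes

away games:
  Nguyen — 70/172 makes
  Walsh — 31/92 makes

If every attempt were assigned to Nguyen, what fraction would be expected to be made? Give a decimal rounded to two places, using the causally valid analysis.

Since game venue is a pre-existing factor (not a product of the player) and it affects the outcome on its own, it is a confounder. The stratified rates, not the pooled rate, identify the causal effect.
Standardising Nguyen to the population game venue mix: 0.412·26/41 + 0.334·52/107 + 0.254·70/172 = 0.527.

0.53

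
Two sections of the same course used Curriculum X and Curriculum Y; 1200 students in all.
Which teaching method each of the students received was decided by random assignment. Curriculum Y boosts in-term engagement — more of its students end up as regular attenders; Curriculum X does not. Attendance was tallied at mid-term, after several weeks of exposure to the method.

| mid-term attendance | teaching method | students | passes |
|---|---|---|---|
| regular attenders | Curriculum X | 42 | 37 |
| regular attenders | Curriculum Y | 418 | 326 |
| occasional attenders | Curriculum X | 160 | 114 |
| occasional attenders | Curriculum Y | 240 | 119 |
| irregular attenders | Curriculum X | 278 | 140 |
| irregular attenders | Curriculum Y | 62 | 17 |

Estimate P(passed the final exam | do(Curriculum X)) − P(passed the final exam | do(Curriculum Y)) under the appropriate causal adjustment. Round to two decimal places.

Curriculum X is higher inside every mid-term attendance stratum but Curriculum Y is higher in aggregate. Whether to stratify depends on how mid-term attendance relates to the teaching method.
Mid-term attendance here is a post-treatment variable shaped by the teaching method; conditioning on it would introduce bias rather than remove it. The overall comparison is the causal one.
The causal difference is the pooled difference: 0.606 − 0.642 = -0.035.

-0.04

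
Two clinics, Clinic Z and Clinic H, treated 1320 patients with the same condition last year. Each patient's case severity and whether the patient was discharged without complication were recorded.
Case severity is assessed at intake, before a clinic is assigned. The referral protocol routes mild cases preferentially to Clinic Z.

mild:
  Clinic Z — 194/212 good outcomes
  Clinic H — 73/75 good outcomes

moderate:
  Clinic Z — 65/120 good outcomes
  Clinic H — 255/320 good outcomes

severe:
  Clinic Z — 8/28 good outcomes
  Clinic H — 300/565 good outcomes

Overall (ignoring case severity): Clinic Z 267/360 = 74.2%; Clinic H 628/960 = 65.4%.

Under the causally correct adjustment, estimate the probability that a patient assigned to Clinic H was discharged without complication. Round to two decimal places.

0.72

Clinic H is higher inside every case severity stratum but Clinic Z is higher in aggregate. Whether to stratify depends on how case severity relates to the clinic.
Case severity differs across clinics for reasons unrelated to any effect of the clinic itself, and it separately predicts the outcome — a classic confounder. We must compare within case severity levels.
Standardising Clinic H to the population case severity mix: 0.217·73/75 + 0.333·255/320 + 0.449·300/565 = 0.716.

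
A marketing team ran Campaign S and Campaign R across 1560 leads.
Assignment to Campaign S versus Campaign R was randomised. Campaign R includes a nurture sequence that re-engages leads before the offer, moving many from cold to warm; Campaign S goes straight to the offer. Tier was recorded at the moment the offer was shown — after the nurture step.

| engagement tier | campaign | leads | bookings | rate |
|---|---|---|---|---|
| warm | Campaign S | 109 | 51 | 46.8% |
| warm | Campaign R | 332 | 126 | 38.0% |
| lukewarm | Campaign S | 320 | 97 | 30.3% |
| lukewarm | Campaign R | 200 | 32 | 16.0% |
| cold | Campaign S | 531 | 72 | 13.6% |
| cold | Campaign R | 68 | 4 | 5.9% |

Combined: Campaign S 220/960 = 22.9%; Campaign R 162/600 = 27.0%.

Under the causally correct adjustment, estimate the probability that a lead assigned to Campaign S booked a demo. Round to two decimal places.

Within every engagement tier level Campaign S has the higher rate, yet pooled Campaign R does — Simpson's reversal.
The distribution of engagement tier is itself part of what the campaign does — it is an intermediate outcome. Holding it fixed would remove that part of the effect; the total effect is the pooled difference.
So P(outcome | do(Campaign S)) is just the pooled rate for Campaign S: 220/960 = 0.229.

0.23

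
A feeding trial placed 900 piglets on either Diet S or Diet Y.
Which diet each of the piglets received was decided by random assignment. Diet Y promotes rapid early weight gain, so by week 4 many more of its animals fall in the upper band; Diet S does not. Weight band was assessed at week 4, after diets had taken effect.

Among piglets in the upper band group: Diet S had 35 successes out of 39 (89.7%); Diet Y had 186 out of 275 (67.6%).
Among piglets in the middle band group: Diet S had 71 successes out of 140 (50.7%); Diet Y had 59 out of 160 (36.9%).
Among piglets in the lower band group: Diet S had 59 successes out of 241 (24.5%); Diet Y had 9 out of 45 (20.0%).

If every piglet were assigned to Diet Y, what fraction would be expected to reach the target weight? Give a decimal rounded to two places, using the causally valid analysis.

The distribution of week-4 weight band is itself part of what the diet does — it is an intermediate outcome. Holding it fixed would remove that part of the effect; the total effect is the pooled difference.
So P(outcome | do(Diet Y)) is just the pooled rate for Diet Y: 254/480 = 0.529.

0.53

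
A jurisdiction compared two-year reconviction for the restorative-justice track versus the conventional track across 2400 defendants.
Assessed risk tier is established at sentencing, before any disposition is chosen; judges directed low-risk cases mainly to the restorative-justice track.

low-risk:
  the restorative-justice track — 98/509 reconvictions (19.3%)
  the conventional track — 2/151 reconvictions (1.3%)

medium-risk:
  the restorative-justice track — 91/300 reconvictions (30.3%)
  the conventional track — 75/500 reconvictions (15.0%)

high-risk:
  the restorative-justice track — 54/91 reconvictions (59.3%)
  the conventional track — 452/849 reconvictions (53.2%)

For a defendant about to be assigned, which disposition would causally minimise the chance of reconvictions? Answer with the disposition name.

the conventional track is lower inside every assessed risk tier stratum but the restorative-justice track is lower in aggregate. Whether to stratify depends on how assessed risk tier relates to the disposition.
Nothing the disposition does changes assessed risk tier; the imbalance is an allocation artefact. With assessed risk tier also predicting the outcome, the pooled figure is confounded, and the within-stratum comparison is the causal one.
Within each level — low-risk: 19.3% vs 1.3%; medium-risk: 30.3% vs 15.0%; high-risk: 59.3% vs 53.2% — the conventional track is lower every time.

the conventional track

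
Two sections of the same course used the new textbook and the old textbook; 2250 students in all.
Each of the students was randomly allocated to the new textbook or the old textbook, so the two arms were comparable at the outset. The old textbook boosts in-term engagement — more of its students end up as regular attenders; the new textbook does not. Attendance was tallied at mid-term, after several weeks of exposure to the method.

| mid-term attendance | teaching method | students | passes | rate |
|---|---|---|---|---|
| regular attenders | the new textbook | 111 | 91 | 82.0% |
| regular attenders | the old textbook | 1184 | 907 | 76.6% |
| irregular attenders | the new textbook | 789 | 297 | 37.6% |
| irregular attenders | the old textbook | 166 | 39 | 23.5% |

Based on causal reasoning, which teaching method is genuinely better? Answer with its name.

the old textbook

Within every mid-term attendance level the new textbook has the higher rate, yet pooled the old textbook does — Simpson's reversal.
Mid-term attendance is downstream of the teaching method. One should not condition on a consequence of treatment, so the overall rates are the right comparison.
Pooled: the new textbook 43.1% vs the old textbook 70.1%; the old textbook is higher overall.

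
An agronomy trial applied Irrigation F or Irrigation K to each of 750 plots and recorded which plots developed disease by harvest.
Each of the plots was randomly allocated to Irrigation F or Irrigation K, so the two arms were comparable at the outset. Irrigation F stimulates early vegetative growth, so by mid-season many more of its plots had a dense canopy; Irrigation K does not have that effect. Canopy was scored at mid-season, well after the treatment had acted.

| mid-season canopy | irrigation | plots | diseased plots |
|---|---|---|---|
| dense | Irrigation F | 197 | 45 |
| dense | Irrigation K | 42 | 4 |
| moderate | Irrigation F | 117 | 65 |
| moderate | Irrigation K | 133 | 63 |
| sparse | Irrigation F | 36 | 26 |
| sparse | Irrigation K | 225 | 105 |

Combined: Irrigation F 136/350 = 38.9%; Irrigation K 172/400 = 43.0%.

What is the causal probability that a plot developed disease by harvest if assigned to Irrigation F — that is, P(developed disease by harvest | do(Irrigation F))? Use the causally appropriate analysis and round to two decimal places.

Mid-season canopy lies on the pathway irrigation → mid-season canopy → outcome, so adjusting for it blocks the indirect effect. For the total causal effect of irrigation, use the unadjusted pooled rates.
So P(outcome | do(Irrigation F)) is just the pooled rate for Irrigation F: 136/350 = 0.389.

0.39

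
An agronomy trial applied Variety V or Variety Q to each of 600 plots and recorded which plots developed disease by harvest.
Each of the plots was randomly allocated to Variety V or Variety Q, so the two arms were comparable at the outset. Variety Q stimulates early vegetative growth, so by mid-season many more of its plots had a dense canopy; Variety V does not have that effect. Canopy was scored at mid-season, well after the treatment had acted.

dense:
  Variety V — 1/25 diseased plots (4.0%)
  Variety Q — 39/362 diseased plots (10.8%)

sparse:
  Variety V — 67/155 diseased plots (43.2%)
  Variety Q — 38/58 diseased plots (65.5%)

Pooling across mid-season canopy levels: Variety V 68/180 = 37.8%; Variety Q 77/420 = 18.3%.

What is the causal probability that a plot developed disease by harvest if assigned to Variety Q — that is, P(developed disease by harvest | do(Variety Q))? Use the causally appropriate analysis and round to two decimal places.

0.18

Within every mid-season canopy level Variety V has the lower rate, yet pooled Variety Q does — Simpson's reversal.
Mid-season canopy is recorded after the variety and is itself shifted by it — it sits on the causal path from variety to outcome. Conditioning on a mediator would strip out part of the effect we want; the pooled comparison gives the total causal effect.
So P(outcome | do(Variety Q)) is just the pooled rate for Variety Q: 77/420 = 0.183.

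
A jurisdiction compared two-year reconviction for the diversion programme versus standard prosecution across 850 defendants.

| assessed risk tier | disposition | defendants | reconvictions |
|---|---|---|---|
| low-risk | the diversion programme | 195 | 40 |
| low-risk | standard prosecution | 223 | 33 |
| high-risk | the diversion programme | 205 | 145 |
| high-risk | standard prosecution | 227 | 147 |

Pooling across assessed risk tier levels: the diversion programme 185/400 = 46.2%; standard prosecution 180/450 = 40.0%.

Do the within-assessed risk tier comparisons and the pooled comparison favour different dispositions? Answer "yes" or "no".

no

Within each assessed risk tier level (low-risk 20.5% vs 14.8%; high-risk 70.7% vs 64.8%), standard prosecution has the lower rate every time. Pooled: 46.2% vs 40.0% — standard prosecution has the lower rate overall. They agree.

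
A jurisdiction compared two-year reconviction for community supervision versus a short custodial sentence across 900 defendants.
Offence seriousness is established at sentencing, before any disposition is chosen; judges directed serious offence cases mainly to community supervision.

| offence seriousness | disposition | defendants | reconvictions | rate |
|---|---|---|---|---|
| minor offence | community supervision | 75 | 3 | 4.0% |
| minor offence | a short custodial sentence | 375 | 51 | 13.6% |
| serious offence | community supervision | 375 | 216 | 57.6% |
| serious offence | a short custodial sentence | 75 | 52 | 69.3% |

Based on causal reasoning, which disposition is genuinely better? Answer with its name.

community supervision

community supervision is lower inside every offence seriousness stratum but a short custodial sentence is lower in aggregate. Whether to stratify depends on how offence seriousness relates to the disposition.
Since offence seriousness is a pre-existing factor (not a product of the disposition) and it affects the outcome on its own, it is a confounder. The stratified rates, not the pooled rate, identify the causal effect.
Within each level — minor offence: 4.0% vs 13.6%; serious offence: 57.6% vs 69.3% — community supervision is lower every time.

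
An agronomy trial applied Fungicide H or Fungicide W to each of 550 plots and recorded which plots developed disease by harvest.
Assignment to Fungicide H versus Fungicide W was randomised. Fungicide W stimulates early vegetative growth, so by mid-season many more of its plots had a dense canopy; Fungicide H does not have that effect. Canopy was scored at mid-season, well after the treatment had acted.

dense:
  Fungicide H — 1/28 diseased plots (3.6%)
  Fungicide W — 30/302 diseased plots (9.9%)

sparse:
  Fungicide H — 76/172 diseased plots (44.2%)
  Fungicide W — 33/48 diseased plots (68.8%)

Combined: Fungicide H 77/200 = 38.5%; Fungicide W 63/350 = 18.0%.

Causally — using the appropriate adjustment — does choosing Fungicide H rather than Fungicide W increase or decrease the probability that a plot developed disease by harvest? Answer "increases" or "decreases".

increases

The mid-season canopy-specific comparison favours Fungicide H throughout, but the pooled figures favour Fungicide W. The question is whether to condition on mid-season canopy.
Mid-season canopy lies on the pathway fungicide → mid-season canopy → outcome, so adjusting for it blocks the indirect effect. For the total causal effect of fungicide, use the unadjusted pooled rates.
Pooled: Fungicide H 38.5% vs Fungicide W 18.0%; Fungicide W is lower overall.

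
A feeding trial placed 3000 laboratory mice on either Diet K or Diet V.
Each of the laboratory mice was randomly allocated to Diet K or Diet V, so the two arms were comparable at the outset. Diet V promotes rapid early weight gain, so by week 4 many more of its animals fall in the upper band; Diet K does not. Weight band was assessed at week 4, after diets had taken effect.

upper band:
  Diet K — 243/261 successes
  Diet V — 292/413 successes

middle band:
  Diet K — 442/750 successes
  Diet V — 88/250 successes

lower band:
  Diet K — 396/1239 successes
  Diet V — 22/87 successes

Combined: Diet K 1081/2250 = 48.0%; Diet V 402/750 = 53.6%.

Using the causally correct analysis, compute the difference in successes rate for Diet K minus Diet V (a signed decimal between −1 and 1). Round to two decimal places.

-0.06

Week-4 weight band lies on the pathway diet → week-4 weight band → outcome, so adjusting for it blocks the indirect effect. For the total causal effect of diet, use the unadjusted pooled rates.
The causal difference is the pooled difference: 0.480 − 0.536 = -0.056.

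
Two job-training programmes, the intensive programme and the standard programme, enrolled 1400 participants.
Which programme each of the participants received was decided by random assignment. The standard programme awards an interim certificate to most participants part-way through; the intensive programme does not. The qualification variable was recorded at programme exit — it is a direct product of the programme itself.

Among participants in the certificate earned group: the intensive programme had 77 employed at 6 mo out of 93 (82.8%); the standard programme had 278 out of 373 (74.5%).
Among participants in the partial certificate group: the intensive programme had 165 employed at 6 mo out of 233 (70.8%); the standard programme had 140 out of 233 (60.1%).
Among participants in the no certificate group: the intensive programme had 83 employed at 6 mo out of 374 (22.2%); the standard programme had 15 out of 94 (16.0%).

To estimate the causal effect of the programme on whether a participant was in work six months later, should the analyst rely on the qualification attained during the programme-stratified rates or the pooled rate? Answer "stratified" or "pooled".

Stratifying would compare programmes among participants the programmes themselves sorted into qualification attained during the programme groups — a form of selection on an intermediate. The unconditioned pooled rates give the total causal effect.
Pooled: the intensive programme 46.4% vs the standard programme 61.9%; the standard programme is higher overall.

pooled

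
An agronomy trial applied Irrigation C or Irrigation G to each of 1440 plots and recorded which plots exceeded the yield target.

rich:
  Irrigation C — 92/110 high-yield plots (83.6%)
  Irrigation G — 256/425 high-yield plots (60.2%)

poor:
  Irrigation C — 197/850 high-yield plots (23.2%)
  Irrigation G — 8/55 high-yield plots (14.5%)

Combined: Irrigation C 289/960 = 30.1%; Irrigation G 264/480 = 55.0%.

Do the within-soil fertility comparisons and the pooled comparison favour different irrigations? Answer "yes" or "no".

Within each soil fertility level (rich 83.6% vs 60.2%; poor 23.2% vs 14.5%), Irrigation C has the higher rate every time. Pooled: 30.1% vs 55.0% — Irrigation G has the higher rate overall. The two comparisons disagree.

yes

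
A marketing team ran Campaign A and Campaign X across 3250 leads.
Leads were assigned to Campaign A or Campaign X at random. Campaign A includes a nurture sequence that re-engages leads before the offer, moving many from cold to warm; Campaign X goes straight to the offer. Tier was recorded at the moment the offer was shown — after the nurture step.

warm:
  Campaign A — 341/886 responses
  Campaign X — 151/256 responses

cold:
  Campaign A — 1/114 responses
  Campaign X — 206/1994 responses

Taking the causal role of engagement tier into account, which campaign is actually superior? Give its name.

Campaign X is higher inside every engagement tier stratum but Campaign A is higher in aggregate. Whether to stratify depends on how engagement tier relates to the campaign.
Engagement tier is downstream of the campaign. One should not condition on a consequence of treatment, so the overall rates are the right comparison.
Pooled: Campaign A 34.2% vs Campaign X 15.9%; Campaign A is higher overall.

Campaign A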